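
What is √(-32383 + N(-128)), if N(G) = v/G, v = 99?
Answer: I*√8290246/16 ≈ 179.95*I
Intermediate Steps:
N(G) = 99/G
√(-32383 + N(-128)) = √(-32383 + 99/(-128)) = √(-32383 + 99*(-1/128)) = √(-32383 - 99/128) = √(-4145123/128) = I*√8290246/16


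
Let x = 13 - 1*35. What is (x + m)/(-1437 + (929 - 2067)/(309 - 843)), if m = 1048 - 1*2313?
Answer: 26433/29470 ≈ 0.89695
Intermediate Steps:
x = -22 (x = 13 - 35 = -22)
m = -1265 (m = 1048 - 2313 = -1265)
(x + m)/(-1437 + (929 - 2067)/(309 - 843)) = (-22 - 1265)/(-1437 + (929 - 2067)/(309 - 843)) = -1287/(-1437 - 1138/(-534)) = -1287/(-1437 - 1138*(-1/534)) = -1287/(-1437 + 569/267) = -1287/(-383110/267) = -1287*(-267/383110) = 26433/29470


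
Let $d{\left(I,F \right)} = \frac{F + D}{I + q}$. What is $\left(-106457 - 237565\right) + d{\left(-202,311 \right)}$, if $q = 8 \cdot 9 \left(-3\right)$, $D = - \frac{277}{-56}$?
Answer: $- \frac{8052884669}{23408} \approx -3.4402 \cdot 10^{5}$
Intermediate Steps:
$D = \frac{277}{56}$ ($D = \left(-277\right) \left(- \frac{1}{56}\right) = \frac{277}{56} \approx 4.9464$)
$q = -216$ ($q = 72 \left(-3\right) = -216$)
$d{\left(I,F \right)} = \frac{\frac{277}{56} + F}{-216 + I}$ ($d{\left(I,F \right)} = \frac{F + \frac{277}{56}}{I - 216} = \frac{\frac{277}{56} + F}{-216 + I}$)
$\left(-106457 - 237565\right) + d{\left(-202,311 \right)} = \left(-106457 - 237565\right) + \frac{\frac{277}{56} + 311}{-216 - 202} = -344022 + \frac{1}{-418} \cdot \frac{17693}{56} = -344022 - \frac{17693}{23408} = - \frac{8052884669}{23408}$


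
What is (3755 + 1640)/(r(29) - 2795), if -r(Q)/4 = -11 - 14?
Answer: -1079/539 ≈ -2.0019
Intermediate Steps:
r(Q) = 100 (r(Q) = -4*(-11 - 14) = -4*(-25) = 100)
(3755 + 1640)/(r(29) - 2795) = (3755 + 1640)/(100 - 2795) = 5395/(-2695) = 5395*(-1/2695) = -1079/539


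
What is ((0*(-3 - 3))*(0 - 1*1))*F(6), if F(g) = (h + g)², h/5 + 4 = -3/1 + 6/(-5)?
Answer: 0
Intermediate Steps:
h = -41 (h = -20 + 5*(-3/1 + 6/(-5)) = -20 + 5*(-3*1 + 6*(-⅕)) = -20 + 5*(-3 - 6/5) = -20 + 5*(-21/5) = -20 - 21 = -41)
F(g) = (-41 + g)²
((0*(-3 - 3))*(0 - 1*1))*F(6) = ((0*(-3 - 3))*(0 - 1*1))*(-41 + 6)² = ((0*(-6))*(0 - 1))*(-35)² = (0*(-1))*1225 = 0*1225 = 0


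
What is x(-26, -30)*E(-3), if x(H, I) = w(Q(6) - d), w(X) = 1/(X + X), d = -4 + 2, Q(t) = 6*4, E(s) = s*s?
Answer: 9/52 ≈ 0.17308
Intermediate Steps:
E(s) = s**2
Q(t) = 24
d = -2
w(X) = 1/(2*X)
x(H, I) = 1/52 (x(H, I) = 1/(2*(24 - 1*(-2))) = 1/(2*(24 + 2)) = (1/2)/26 = (1/2)*(1/26) = 1/52)
x(-26, -30)*E(-3) = (1/52)*(-3)**2 = (1/52)*9 = 9/52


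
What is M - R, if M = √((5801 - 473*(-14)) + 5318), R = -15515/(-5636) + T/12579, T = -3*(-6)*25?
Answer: -65899795/23631748 + √17741 ≈ 130.41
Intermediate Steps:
T = 450 (T = 18*25 = 450)
R = 65899795/23631748 (R = -15515/(-5636) + 450/12579 = -15515*(-1/5636) + 450*(1/12579) = 15515/5636 + 150/4193 = 65899795/23631748 ≈ 2.7886)
M = √17741 (M = √((5801 - 1*(-6622)) + 5318) = √((5801 + 6622) + 5318) = √(12423 + 5318) = √17741 ≈ 133.20)
M - R = √17741 - 1*65899795/23631748 = √17741 - 65899795/23631748 = -65899795/23631748 + √17741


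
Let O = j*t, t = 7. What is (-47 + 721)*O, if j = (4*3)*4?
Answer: 226464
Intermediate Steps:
j = 48 (j = 12*4 = 48)
O = 336 (O = 48*7 = 336)
(-47 + 721)*O = (-47 + 721)*336 = 674*336 = 226464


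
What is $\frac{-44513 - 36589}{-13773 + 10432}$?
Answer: $\frac{81102}{3341} \approx 24.275$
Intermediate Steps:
$\frac{-44513 - 36589}{-13773 + 10432} = - \frac{81102}{-3341} = \left(-81102\right) \left(- \frac{1}{3341}\right) = \frac{81102}{3341}$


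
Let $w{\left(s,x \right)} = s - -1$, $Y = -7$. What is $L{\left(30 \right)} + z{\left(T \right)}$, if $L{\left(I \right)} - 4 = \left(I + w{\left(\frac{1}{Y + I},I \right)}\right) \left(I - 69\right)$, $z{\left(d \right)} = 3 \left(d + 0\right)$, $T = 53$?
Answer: $- \frac{24097}{23} \approx -1047.7$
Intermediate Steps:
$w{\left(s,x \right)} = 1 + s$ ($w{\left(s,x \right)} = s + 1 = 1 + s$)
$z{\left(d \right)} = 3 d$
$L{\left(I \right)} = 4 + \left(-69 + I\right) \left(1 + I + \frac{1}{-7 + I}\right)$ ($L{\left(I \right)} = 4 + \left(I + \left(1 + \frac{1}{-7 + I}\right)\right) \left(I - 69\right) = 4 + \left(1 + I + \frac{1}{-7 + I}\right) \left(-69 + I\right) = 4 + \left(-69 + I\right) \left(1 + I + \frac{1}{-7 + I}\right)$)
$L{\left(30 \right)} + z{\left(T \right)} = \frac{386 + 30^{3} - 75 \cdot 30^{2} + 412 \cdot 30}{-7 + 30} + 3 \cdot 53 = \frac{386 + 27000 - 67500 + 12360}{23} + 159 = \frac{1}{23} \left(-27754\right) + 159 = - \frac{27754}{23} + 159 = - \frac{24097}{23}$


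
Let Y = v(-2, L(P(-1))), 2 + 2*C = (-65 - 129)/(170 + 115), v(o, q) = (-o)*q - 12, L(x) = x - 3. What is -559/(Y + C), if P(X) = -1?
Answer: 159315/6082 ≈ 26.195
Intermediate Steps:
L(x) = -3 + x
v(o, q) = -12 - o*q (v(o, q) = -o*q - 12 = -12 - o*q)
C = -382/285 (C = -1 + ((-65 - 129)/(170 + 115))/2 = -1 + (-194/285)/2 = -1 + (-194*1/285)/2 = -1 + (½)*(-194/285) = -1 - 97/285 = -382/285 ≈ -1.3404)
Y = -20 (Y = -12 - 1*(-2)*(-3 - 1) = -12 - 1*(-2)*(-4) = -12 - 8 = -20)
-559/(Y + C) = -559/(-20 - 382/285) = -559/(-6082/285) = -559*(-285/6082) = 159315/6082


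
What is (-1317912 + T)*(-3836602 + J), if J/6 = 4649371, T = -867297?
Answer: -52575306901416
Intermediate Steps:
J = 27896226 (J = 6*4649371 = 27896226)
(-1317912 + T)*(-3836602 + J) = (-1317912 - 867297)*(-3836602 + 27896226) = -2185209*24059624 = -52575306901416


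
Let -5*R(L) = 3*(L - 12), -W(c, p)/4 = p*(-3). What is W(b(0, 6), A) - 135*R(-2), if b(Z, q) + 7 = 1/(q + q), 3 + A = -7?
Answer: -1254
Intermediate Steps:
A = -10 (A = -3 - 7 = -10)
b(Z, q) = -7 + 1/(2*q) (b(Z, q) = -7 + 1/(q + q) = -7 + 1/(2*q))
W(c, p) = 12*p (W(c, p) = -4*p*(-3) = -(-12)*p = 12*p)
R(L) = 36/5 - 3*L/5 (R(L) = -3*(L - 12)/5 = -3*(-12 + L)/5 = -(-36 + 3*L)/5 = 36/5 - 3*L/5)
W(b(0, 6), A) - 135*R(-2) = 12*(-10) - 135*(36/5 - ⅗*(-2)) = -120 - 135*(36/5 + 6/5) = -120 - 135*42/5 = -120 - 1134 = -1254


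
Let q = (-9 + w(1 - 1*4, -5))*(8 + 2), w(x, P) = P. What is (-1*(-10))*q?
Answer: -1400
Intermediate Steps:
q = -140 (q = (-9 - 5)*(8 + 2) = -14*10 = -140)
(-1*(-10))*q = -1*(-10)*(-140) = 10*(-140) = -1400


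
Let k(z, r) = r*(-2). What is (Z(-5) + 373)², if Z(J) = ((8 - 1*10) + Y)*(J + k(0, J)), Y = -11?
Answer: 94864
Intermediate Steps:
k(z, r) = -2*r
Z(J) = 13*J (Z(J) = ((8 - 1*10) - 11)*(J - 2*J) = ((8 - 10) - 11)*(-J) = (-2 - 11)*(-J) = -(-13)*J = 13*J)
(Z(-5) + 373)² = (13*(-5) + 373)² = (-65 + 373)² = 308² = 94864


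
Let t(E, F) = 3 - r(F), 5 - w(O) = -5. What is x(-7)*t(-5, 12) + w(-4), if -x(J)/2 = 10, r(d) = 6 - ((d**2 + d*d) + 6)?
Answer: -5810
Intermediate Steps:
r(d) = -2*d**2 (r(d) = 6 - ((d**2 + d**2) + 6) = 6 - (2*d**2 + 6) = 6 - (6 + 2*d**2) = 6 + (-6 - 2*d**2) = -2*d**2)
w(O) = 10 (w(O) = 5 - 1*(-5) = 5 + 5 = 10)
x(J) = -20 (x(J) = -2*10 = -20)
t(E, F) = 3 + 2*F**2 (t(E, F) = 3 - (-2)*F**2 = 3 + 2*F**2)
x(-7)*t(-5, 12) + w(-4) = -20*(3 + 2*12**2) + 10 = -20*(3 + 2*144) + 10 = -20*(3 + 288) + 10 = -20*291 + 10 = -5820 + 10 = -5810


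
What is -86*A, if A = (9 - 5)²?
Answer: -1376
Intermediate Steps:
A = 16 (A = 4² = 16)
-86*A = -86*16 = -1376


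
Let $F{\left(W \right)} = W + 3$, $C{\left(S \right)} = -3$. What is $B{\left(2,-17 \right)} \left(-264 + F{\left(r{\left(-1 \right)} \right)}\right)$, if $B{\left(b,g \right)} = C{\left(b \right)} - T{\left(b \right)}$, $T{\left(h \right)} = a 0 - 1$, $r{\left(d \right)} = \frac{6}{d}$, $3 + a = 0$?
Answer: $534$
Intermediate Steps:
$a = -3$ ($a = -3 + 0 = -3$)
$T{\left(h \right)} = -1$ ($T{\left(h \right)} = \left(-3\right) 0 - 1 = 0 - 1 = -1$)
$B{\left(b,g \right)} = -2$ ($B{\left(b,g \right)} = -3 - -1 = -3 + 1 = -2$)
$F{\left(W \right)} = 3 + W$
$B{\left(2,-17 \right)} \left(-264 + F{\left(r{\left(-1 \right)} \right)}\right) = - 2 \left(-264 + \left(3 + \frac{6}{-1}\right)\right) = - 2 \left(-264 + \left(3 + 6 \left(-1\right)\right)\right) = - 2 \left(-264 + \left(3 - 6\right)\right) = - 2 \left(-264 - 3\right) = \left(-2\right) \left(-267\right) = 534$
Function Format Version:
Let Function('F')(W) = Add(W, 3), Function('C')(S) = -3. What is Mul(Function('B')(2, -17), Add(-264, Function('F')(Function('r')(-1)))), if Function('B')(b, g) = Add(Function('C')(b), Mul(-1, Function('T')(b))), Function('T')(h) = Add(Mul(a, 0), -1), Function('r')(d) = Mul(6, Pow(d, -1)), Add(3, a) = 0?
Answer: 534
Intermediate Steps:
a = -3 (a = Add(-3, 0) = -3)
Function('T')(h) = -1 (Function('T')(h) = Add(Mul(-3, 0), -1) = Add(0, -1) = -1)
Function('B')(b, g) = -2 (Function('B')(b, g) = Add(-3, Mul(-1, -1)) = Add(-3, 1) = -2)
Function('F')(W) = Add(3, W)
Mul(Function('B')(2, -17), Add(-264, Function('F')(Function('r')(-1)))) = Mul(-2, Add(-264, Add(3, Mul(6, Pow(-1, -1))))) = Mul(-2, Add(-264, Add(3, Mul(6, -1)))) = Mul(-2, Add(-264, Add(3, -6))) = Mul(-2, Add(-264, -3)) = Mul(-2, -267) = 534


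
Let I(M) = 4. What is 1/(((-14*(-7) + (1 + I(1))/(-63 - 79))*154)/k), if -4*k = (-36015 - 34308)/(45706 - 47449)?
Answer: -151301/226304148 ≈ -0.00066857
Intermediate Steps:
k = -23441/2324 (k = -(-36015 - 34308)/(4*(45706 - 47449)) = -(-70323)/(4*(-1743)) = -(-70323)*(-1)/(4*1743) = -1/4*23441/581 = -23441/2324 ≈ -10.086)
1/(((-14*(-7) + (1 + I(1))/(-63 - 79))*154)/k) = 1/(((-14*(-7) + (1 + 4)/(-63 - 79))*154)/(-23441/2324)) = 1/(((98 + 5/(-142))*154)*(-2324/23441)) = 1/(((98 + 5*(-1/142))*154)*(-2324/23441)) = 1/(((98 - 5/142)*154)*(-2324/23441)) = 1/(((13911/142)*154)*(-2324/23441)) = 1/((1071147/71)*(-2324/23441)) = 1/(-226304148/151301) = -151301/226304148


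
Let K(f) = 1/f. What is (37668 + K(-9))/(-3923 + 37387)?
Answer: 7213/6408 ≈ 1.1256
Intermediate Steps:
(37668 + K(-9))/(-3923 + 37387) = (37668 + 1/(-9))/(-3923 + 37387) = (37668 - ⅑)/33464 = (339011/9)*(1/33464) = 7213/6408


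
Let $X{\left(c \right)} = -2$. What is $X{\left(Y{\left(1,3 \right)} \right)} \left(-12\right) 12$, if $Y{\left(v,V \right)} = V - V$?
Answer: $288$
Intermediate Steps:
$Y{\left(v,V \right)} = 0$
$X{\left(Y{\left(1,3 \right)} \right)} \left(-12\right) 12 = \left(-2\right) \left(-12\right) 12 = 24 \cdot 12 = 288$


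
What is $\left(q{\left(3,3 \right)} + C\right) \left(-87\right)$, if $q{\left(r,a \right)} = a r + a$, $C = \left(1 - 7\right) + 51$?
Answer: $-4959$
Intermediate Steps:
$C = 45$ ($C = -6 + 51 = 45$)
$q{\left(r,a \right)} = a + a r$
$\left(q{\left(3,3 \right)} + C\right) \left(-87\right) = \left(3 \left(1 + 3\right) + 45\right) \left(-87\right) = \left(3 \cdot 4 + 45\right) \left(-87\right) = \left(12 + 45\right) \left(-87\right) = 57 \left(-87\right) = -4959$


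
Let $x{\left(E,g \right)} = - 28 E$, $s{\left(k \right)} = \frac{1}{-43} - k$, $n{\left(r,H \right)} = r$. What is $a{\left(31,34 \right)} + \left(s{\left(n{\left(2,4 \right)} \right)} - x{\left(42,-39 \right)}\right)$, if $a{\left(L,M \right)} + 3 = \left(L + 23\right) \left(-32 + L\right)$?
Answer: $\frac{48030}{43} \approx 1117.0$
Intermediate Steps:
$s{\left(k \right)} = - \frac{1}{43} - k$
$a{\left(L,M \right)} = -3 + \left(-32 + L\right) \left(23 + L\right)$ ($a{\left(L,M \right)} = -3 + \left(L + 23\right) \left(-32 + L\right) = -3 + \left(23 + L\right) \left(-32 + L\right) = -3 + \left(-32 + L\right) \left(23 + L\right)$)
$a{\left(31,34 \right)} + \left(s{\left(n{\left(2,4 \right)} \right)} - x{\left(42,-39 \right)}\right) = \left(-739 + 31^{2} - 279\right) - \left(\frac{87}{43} - 1176\right) = \left(-739 + 961 - 279\right) - - \frac{50481}{43} = -57 + \left(- \frac{87}{43} + 1176\right) = -57 + \frac{50481}{43} = \frac{48030}{43}$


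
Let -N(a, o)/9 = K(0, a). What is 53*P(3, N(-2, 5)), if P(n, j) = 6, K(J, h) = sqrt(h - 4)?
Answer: 318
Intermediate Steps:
K(J, h) = sqrt(-4 + h)
N(a, o) = -9*sqrt(-4 + a)
53*P(3, N(-2, 5)) = 53*6 = 318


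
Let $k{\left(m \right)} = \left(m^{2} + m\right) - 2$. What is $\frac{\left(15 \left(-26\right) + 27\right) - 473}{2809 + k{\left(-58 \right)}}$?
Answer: $- \frac{836}{6113} \approx -0.13676$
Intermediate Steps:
$k{\left(m \right)} = -2 + m + m^{2}$ ($k{\left(m \right)} = \left(m + m^{2}\right) - 2 = -2 + m + m^{2}$)
$\frac{\left(15 \left(-26\right) + 27\right) - 473}{2809 + k{\left(-58 \right)}} = \frac{\left(15 \left(-26\right) + 27\right) - 473}{2809 - \left(60 - 3364\right)} = \frac{\left(-390 + 27\right) - 473}{2809 - -3304} = \frac{-363 - 473}{2809 + 3304} = - \frac{836}{6113}$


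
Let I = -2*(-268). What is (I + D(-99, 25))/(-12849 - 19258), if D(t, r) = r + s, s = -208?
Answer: -353/32107 ≈ -0.010994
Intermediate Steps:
D(t, r) = -208 + r (D(t, r) = r - 208 = -208 + r)
I = 536
(I + D(-99, 25))/(-12849 - 19258) = (536 + (-208 + 25))/(-12849 - 19258) = (536 - 183)/(-32107) = 353*(-1/32107) = -353/32107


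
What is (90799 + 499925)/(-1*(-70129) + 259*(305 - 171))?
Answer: 196908/34945 ≈ 5.6348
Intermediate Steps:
(90799 + 499925)/(-1*(-70129) + 259*(305 - 171)) = 590724/(70129 + 259*134) = 590724/(70129 + 34706) = 590724/104835 = 590724*(1/104835) = 196908/34945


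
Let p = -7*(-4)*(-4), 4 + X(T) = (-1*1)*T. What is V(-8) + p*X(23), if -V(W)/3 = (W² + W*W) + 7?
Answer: 2619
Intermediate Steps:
X(T) = -4 - T (X(T) = -4 + (-1*1)*T = -4 - T)
p = -112 (p = 28*(-4) = -112)
V(W) = -21 - 6*W² (V(W) = -3*((W² + W*W) + 7) = -3*((W² + W²) + 7) = -3*(2*W² + 7) = -3*(7 + 2*W²) = -21 - 6*W²)
V(-8) + p*X(23) = (-21 - 6*(-8)²) - 112*(-4 - 1*23) = (-21 - 6*64) - 112*(-4 - 23) = (-21 - 384) - 112*(-27) = -405 + 3024 = 2619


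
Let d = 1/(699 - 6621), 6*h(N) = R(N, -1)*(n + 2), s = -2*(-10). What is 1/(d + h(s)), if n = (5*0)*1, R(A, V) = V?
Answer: -5922/1975 ≈ -2.9985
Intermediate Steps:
s = 20
n = 0 (n = 0*1 = 0)
h(N) = -⅓ (h(N) = (-(0 + 2))/6 = (-1*2)/6 = (⅙)*(-2) = -⅓)
d = -1/5922 (d = 1/(-5922) = -1/5922 ≈ -0.00016886)
1/(d + h(s)) = 1/(-1/5922 - ⅓) = 1/(-1975/5922) = -5922/1975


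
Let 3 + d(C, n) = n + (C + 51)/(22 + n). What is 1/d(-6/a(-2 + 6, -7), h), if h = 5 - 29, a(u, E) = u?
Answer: -4/207 ≈ -0.019324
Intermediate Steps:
h = -24
d(C, n) = -3 + n + (51 + C)/(22 + n) (d(C, n) = -3 + (n + (C + 51)/(22 + n)) = -3 + (n + (51 + C)/(22 + n)) = -3 + n + (51 + C)/(22 + n))
1/d(-6/a(-2 + 6, -7), h) = 1/((-15 - 6/(-2 + 6) + (-24)² + 19*(-24))/(22 - 24)) = 1/((-15 - 6/4 + 576 - 456)/(-2)) = 1/(-(-15 - 6*¼ + 576 - 456)/2) = 1/(-(-15 - 3/2 + 576 - 456)/2) = 1/(-½*207/2) = 1/(-207/4) = -4/207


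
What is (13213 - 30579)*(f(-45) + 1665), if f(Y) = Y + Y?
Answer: -27351450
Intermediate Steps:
f(Y) = 2*Y
(13213 - 30579)*(f(-45) + 1665) = (13213 - 30579)*(2*(-45) + 1665) = -17366*(-90 + 1665) = -17366*1575 = -27351450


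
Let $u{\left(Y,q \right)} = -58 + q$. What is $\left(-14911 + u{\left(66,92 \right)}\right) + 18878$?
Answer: $4001$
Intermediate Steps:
$\left(-14911 + u{\left(66,92 \right)}\right) + 18878 = \left(-14911 + \left(-58 + 92\right)\right) + 18878 = \left(-14911 + 34\right) + 18878 = -14877 + 18878 = 4001$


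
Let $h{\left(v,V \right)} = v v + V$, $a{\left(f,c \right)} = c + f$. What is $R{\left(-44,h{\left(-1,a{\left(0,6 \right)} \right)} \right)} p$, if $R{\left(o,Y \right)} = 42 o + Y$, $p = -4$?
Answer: $7364$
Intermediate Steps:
$h{\left(v,V \right)} = V + v^{2}$ ($h{\left(v,V \right)} = v^{2} + V = V + v^{2}$)
$R{\left(o,Y \right)} = Y + 42 o$
$R{\left(-44,h{\left(-1,a{\left(0,6 \right)} \right)} \right)} p = \left(\left(\left(6 + 0\right) + \left(-1\right)^{2}\right) + 42 \left(-44\right)\right) \left(-4\right) = \left(\left(6 + 1\right) - 1848\right) \left(-4\right) = \left(7 - 1848\right) \left(-4\right) = \left(-1841\right) \left(-4\right) = 7364$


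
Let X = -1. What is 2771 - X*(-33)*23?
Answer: 2012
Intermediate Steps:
2771 - X*(-33)*23 = 2771 - (-1*(-33))*23 = 2771 - 33*23 = 2771 - 1*759 = 2771 - 759 = 2012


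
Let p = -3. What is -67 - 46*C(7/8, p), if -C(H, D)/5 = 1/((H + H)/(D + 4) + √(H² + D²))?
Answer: -773/39 ≈ -19.821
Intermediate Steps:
C(H, D) = -5/(√(D² + H²) + 2*H/(4 + D)) (C(H, D) = -5/((H + H)/(D + 4) + √(H² + D²)) = -5/((2*H)/(4 + D) + √(D² + H²)) = -5/(2*H/(4 + D) + √(D² + H²)) = -5/(√(D² + H²) + 2*H/(4 + D)))
-67 - 46*C(7/8, p) = -67 - 230*(-4 - 1*(-3))/(2*(7/8) + 4*√((-3)² + (7/8)²) - 3*√((-3)² + (7/8)²)) = -67 - 230*(-4 + 3)/(2*(7*(⅛)) + 4*√(9 + (7*(⅛))²) - 3*√(9 + (7*(⅛))²)) = -67 - 230*(-1)/(2*(7/8) + 4*√(9 + (7/8)²) - 3*√(9 + (7/8)²)) = -67 - 230*(-1)/(7/4 + 4*√(9 + 49/64) - 3*√(9 + 49/64)) = -67 - 230*(-1)/(7/4 + 4*√(625/64) - 3*√(625/64)) = -67 - 230*(-1)/(7/4 + 4*(25/8) - 3*25/8) = -67 - 230*(-1)/(7/4 + 25/2 - 75/8) = -67 - 230*(-1)/39/8 = -67 - 230*8*(-1)/39 = -67 - 46*(-40/39) = -67 + 1840/39 = -773/39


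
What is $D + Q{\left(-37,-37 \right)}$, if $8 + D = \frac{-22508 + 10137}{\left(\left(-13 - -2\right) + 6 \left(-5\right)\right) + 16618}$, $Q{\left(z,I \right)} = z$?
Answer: $- \frac{758336}{16577} \approx -45.746$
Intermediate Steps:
$D = - \frac{144987}{16577}$ ($D = -8 + \frac{-22508 + 10137}{\left(\left(-13 - -2\right) + 6 \left(-5\right)\right) + 16618} = -8 - \frac{12371}{\left(\left(-13 + 2\right) - 30\right) + 16618} = -8 - \frac{12371}{\left(-11 - 30\right) + 16618} = -8 - \frac{12371}{-41 + 16618} = -8 - \frac{12371}{16577} = - \frac{144987}{16577} \approx -8.7463$)
$D + Q{\left(-37,-37 \right)} = - \frac{144987}{16577} - 37 = - \frac{758336}{16577}$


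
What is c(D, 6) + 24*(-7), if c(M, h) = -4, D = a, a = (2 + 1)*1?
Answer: -172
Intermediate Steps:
a = 3 (a = 3*1 = 3)
D = 3
c(D, 6) + 24*(-7) = -4 + 24*(-7) = -4 - 168 = -172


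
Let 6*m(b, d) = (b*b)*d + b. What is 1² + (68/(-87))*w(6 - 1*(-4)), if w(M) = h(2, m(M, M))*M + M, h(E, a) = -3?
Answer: 1447/87 ≈ 16.632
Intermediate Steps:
m(b, d) = b/6 + d*b²/6 (m(b, d) = ((b*b)*d + b)/6 = (b²*d + b)/6 = (d*b² + b)/6 = (b + d*b²)/6 = b/6 + d*b²/6)
w(M) = -2*M (w(M) = -3*M + M = -2*M)
1² + (68/(-87))*w(6 - 1*(-4)) = 1² + (68/(-87))*(-2*(6 - 1*(-4))) = 1 + (68*(-1/87))*(-2*(6 + 4)) = 1 - (-136)*10/87 = 1 - 68/87*(-20) = 1 + 1360/87 = 1447/87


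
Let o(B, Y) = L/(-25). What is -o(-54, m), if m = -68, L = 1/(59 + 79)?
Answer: 1/3450 ≈ 0.00028986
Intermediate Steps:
L = 1/138 ≈ 0.0072464
o(B, Y) = -1/3450 (o(B, Y) = (1/138)/(-25) = (1/138)*(-1/25) = -1/3450)
-o(-54, m) = -1*(-1/3450) = 1/3450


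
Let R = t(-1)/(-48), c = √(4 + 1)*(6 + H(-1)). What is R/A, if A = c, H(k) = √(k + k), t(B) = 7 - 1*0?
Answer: -7*√5/1520 + 7*I*√10/9120 ≈ -0.010298 + 0.0024272*I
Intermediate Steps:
t(B) = 7 (t(B) = 7 + 0 = 7)
H(k) = √2*√k (H(k) = √(2*k) = √2*√k)
c = √5*(6 + I*√2) (c = √(4 + 1)*(6 + √2*√(-1)) = √5*(6 + √2*I) = √5*(6 + I*√2) ≈ 13.416 + 3.1623*I)
A = √5*(6 + I*√2) ≈ 13.416 + 3.1623*I
R = -7/48 (R = 7/(-48) = 7*(-1/48) = -7/48 ≈ -0.14583)
R/A = -7*√5/(5*(6 + I*√2))/48 = -7*√5/(240*(6 + I*√2))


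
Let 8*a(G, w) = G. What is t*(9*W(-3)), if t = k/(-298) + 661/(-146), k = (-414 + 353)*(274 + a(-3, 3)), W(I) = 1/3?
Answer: 26879115/174032 ≈ 154.45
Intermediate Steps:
W(I) = 1/3
a(G, w) = G/8
k = -133529/8 (k = (-414 + 353)*(274 + (1/8)*(-3)) = -61*(274 - 3/8) = -61*2189/8 = -133529/8 ≈ -16691.)
t = 8959705/174032 (t = -133529/8/(-298) + 661/(-146) = -133529/8*(-1/298) + 661*(-1/146) = 133529/2384 - 661/146 = 8959705/174032 ≈ 51.483)
t*(9*W(-3)) = 8959705*(9*(1/3))/174032 = (8959705/174032)*3 = 26879115/174032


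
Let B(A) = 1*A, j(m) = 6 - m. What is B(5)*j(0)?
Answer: 30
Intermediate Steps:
B(A) = A
B(5)*j(0) = 5*(6 - 1*0) = 5*(6 + 0) = 5*6 = 30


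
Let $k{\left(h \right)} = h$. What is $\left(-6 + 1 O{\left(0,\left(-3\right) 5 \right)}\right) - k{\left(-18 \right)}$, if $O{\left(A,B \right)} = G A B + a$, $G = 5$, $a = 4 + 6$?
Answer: $22$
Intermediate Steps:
$a = 10$
$O{\left(A,B \right)} = 10 + 5 A B$ ($O{\left(A,B \right)} = 5 A B + 10 = 10 + 5 A B$)
$\left(-6 + 1 O{\left(0,\left(-3\right) 5 \right)}\right) - k{\left(-18 \right)} = \left(-6 + 1 \left(10 + 5 \cdot 0 \left(\left(-3\right) 5\right)\right)\right) - -18 = \left(-6 + 1 \left(10 + 5 \cdot 0 \left(-15\right)\right)\right) + 18 = \left(-6 + 1 \left(10 + 0\right)\right) + 18 = \left(-6 + 1 \cdot 10\right) + 18 = \left(-6 + 10\right) + 18 = 4 + 18 = 22$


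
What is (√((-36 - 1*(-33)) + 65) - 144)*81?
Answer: -11664 + 81*√62 ≈ -11026.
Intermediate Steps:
(√((-36 - 1*(-33)) + 65) - 144)*81 = (√((-36 + 33) + 65) - 144)*81 = (√(-3 + 65) - 144)*81 = (√62 - 144)*81 = (-144 + √62)*81 = -11664 + 81*√62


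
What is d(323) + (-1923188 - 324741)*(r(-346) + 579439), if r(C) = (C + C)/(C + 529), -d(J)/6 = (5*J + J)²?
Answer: -238366973274917/183 ≈ -1.3026e+12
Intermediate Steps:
d(J) = -216*J² (d(J) = -6*(5*J + J)² = -6*36*J² = -216*J²)
r(C) = 2*C/(529 + C) (r(C) = (2*C)/(529 + C) = 2*C/(529 + C))
d(323) + (-1923188 - 324741)*(r(-346) + 579439) = -216*323² + (-1923188 - 324741)*(2*(-346)/(529 - 346) + 579439) = -216*104329 - 2247929*(2*(-346)/183 + 579439) = -22535064 - 2247929*(2*(-346)*(1/183) + 579439) = -22535064 - 2247929*(-692/183 + 579439) = -22535064 - 2247929*106036645/183 = -22535064 - 238362849358205/183 = -238366973274917/183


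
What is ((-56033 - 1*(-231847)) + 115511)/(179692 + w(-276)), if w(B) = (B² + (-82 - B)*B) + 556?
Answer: 58265/40576 ≈ 1.4359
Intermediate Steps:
w(B) = 556 + B² + B*(-82 - B) (w(B) = (B² + B*(-82 - B)) + 556 = 556 + B² + B*(-82 - B))
((-56033 - 1*(-231847)) + 115511)/(179692 + w(-276)) = ((-56033 - 1*(-231847)) + 115511)/(179692 + (556 - 82*(-276))) = ((-56033 + 231847) + 115511)/(179692 + (556 + 22632)) = (175814 + 115511)/(179692 + 23188) = 291325/202880 = 291325*(1/202880) = 58265/40576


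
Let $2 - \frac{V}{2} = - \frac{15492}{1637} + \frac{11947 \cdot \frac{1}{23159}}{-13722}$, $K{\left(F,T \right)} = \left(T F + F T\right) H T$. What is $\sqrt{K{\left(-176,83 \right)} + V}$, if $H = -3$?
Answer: $\frac{\sqrt{492190554048900870093292218237}}{260109312663} \approx 2697.2$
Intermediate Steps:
$K{\left(F,T \right)} = - 6 F T^{2}$ ($K{\left(F,T \right)} = \left(T F + F T\right) \left(-3\right) T = \left(F T + F T\right) \left(-3\right) T = 2 F T \left(-3\right) T = - 6 F T T = - 6 F T^{2}$)
$V = \frac{5963625374507}{260109312663}$ ($V = 4 - 2 \left(- \frac{15492}{1637} + \frac{11947 \cdot \frac{1}{23159}}{-13722}\right) = 4 - 2 \left(\left(-15492\right) \frac{1}{1637} + 11947 \cdot \frac{1}{23159} \left(- \frac{1}{13722}\right)\right) = 4 - 2 \left(- \frac{15492}{1637} + \frac{11947}{23159} \left(- \frac{1}{13722}\right)\right) = 4 - 2 \left(- \frac{15492}{1637} - \frac{11947}{317787798}\right) = 4 - - \frac{4923188123855}{260109312663} = 4 + \frac{4923188123855}{260109312663} = \frac{5963625374507}{260109312663} \approx 22.927$)
$\sqrt{K{\left(-176,83 \right)} + V} = \sqrt{\left(-6\right) \left(-176\right) 83^{2} + \frac{5963625374507}{260109312663}} = \sqrt{\left(-6\right) \left(-176\right) 6889 + \frac{5963625374507}{260109312663}} = \sqrt{7274784 + \frac{5963625374507}{260109312663}} = \sqrt{\frac{1892245029637164299}{260109312663}} = \frac{\sqrt{492190554048900870093292218237}}{260109312663}$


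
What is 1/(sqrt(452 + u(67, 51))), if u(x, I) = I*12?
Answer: sqrt(266)/532 ≈ 0.030657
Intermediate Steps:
u(x, I) = 12*I
1/(sqrt(452 + u(67, 51))) = 1/(sqrt(452 + 12*51)) = 1/(sqrt(452 + 612)) = 1/(sqrt(1064)) = 1/(2*sqrt(266)) = sqrt(266)/532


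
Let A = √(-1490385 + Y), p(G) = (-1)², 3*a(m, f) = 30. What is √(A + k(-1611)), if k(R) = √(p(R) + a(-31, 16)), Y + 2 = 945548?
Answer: √(√11 + I*√544839) ≈ 19.254 + 19.168*I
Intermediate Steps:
Y = 945546 (Y = -2 + 945548 = 945546)
a(m, f) = 10 (a(m, f) = (⅓)*30 = 10)
p(G) = 1
A = I*√544839 (A = √(-1490385 + 945546) = √(-544839) = I*√544839 ≈ 738.13*I)
k(R) = √11 (k(R) = √(1 + 10) = √11)
√(A + k(-1611)) = √(I*√544839 + √11) = √(√11 + I*√544839)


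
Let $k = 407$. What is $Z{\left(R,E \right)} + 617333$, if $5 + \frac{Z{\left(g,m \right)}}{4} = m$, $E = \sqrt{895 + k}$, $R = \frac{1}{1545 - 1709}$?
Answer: $617313 + 4 \sqrt{1302} \approx 6.1746 \cdot 10^{5}$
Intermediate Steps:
$R = - \frac{1}{164}$ ($R = \frac{1}{-164} = - \frac{1}{164} \approx -0.0060976$)
$E = \sqrt{1302}$ ($E = \sqrt{895 + 407} = \sqrt{1302} \approx 36.083$)
$Z{\left(g,m \right)} = -20 + 4 m$
$Z{\left(R,E \right)} + 617333 = \left(-20 + 4 \sqrt{1302}\right) + 617333 = 617313 + 4 \sqrt{1302}$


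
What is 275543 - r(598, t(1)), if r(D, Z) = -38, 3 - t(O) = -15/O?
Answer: 275581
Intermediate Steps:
t(O) = 3 + 15/O (t(O) = 3 - (-15)/O = 3 + 15/O)
275543 - r(598, t(1)) = 275543 - 1*(-38) = 275543 + 38 = 275581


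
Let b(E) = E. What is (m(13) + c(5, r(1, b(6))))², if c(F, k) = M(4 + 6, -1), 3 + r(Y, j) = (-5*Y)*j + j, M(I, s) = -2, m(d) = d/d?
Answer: 1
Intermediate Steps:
m(d) = 1
r(Y, j) = -3 + j - 5*Y*j (r(Y, j) = -3 + ((-5*Y)*j + j) = -3 + (-5*Y*j + j) = -3 + (j - 5*Y*j) = -3 + j - 5*Y*j)
c(F, k) = -2
(m(13) + c(5, r(1, b(6))))² = (1 - 2)² = (-1)² = 1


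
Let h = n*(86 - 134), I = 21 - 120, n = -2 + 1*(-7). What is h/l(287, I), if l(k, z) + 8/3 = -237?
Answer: -1296/719 ≈ -1.8025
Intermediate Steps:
n = -9 (n = -2 - 7 = -9)
I = -99
l(k, z) = -719/3 (l(k, z) = -8/3 - 237 = -719/3)
h = 432 (h = -9*(86 - 134) = -9*(-48) = 432)
h/l(287, I) = 432/(-719/3) = 432*(-3/719) = -1296/719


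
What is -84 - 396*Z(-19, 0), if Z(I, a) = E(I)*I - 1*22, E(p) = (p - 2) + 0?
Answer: -149376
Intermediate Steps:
E(p) = -2 + p (E(p) = (-2 + p) + 0 = -2 + p)
Z(I, a) = -22 + I*(-2 + I) (Z(I, a) = (-2 + I)*I - 1*22 = I*(-2 + I) - 22 = -22 + I*(-2 + I))
-84 - 396*Z(-19, 0) = -84 - 396*(-22 - 19*(-2 - 19)) = -84 - 396*(-22 - 19*(-21)) = -84 - 396*(-22 + 399) = -84 - 396*377 = -84 - 149292 = -149376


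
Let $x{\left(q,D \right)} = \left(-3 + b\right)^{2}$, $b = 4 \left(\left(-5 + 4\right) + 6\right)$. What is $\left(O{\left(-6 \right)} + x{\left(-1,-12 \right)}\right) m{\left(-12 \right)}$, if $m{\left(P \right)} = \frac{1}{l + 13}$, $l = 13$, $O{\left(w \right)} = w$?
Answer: $\frac{283}{26} \approx 10.885$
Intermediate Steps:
$b = 20$ ($b = 4 \left(-1 + 6\right) = 4 \cdot 5 = 20$)
$x{\left(q,D \right)} = 289$ ($x{\left(q,D \right)} = \left(-3 + 20\right)^{2} = 17^{2} = 289$)
$m{\left(P \right)} = \frac{1}{26}$ ($m{\left(P \right)} = \frac{1}{13 + 13} = \frac{1}{26}$)
$\left(O{\left(-6 \right)} + x{\left(-1,-12 \right)}\right) m{\left(-12 \right)} = \left(-6 + 289\right) \frac{1}{26} = 283 \cdot \frac{1}{26} = \frac{283}{26}$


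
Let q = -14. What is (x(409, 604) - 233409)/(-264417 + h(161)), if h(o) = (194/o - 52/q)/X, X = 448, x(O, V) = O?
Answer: 2100728000/2383983573 ≈ 0.88118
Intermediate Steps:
h(o) = 13/1568 + 97/(224*o) (h(o) = (194/o - 52/(-14))/448 = (194/o - 52*(-1/14))*(1/448) = (194/o + 26/7)*(1/448) = (26/7 + 194/o)*(1/448) = 13/1568 + 97/(224*o))
(x(409, 604) - 233409)/(-264417 + h(161)) = (409 - 233409)/(-264417 + (1/1568)*(679 + 13*161)/161) = -233000/(-264417 + (1/1568)*(1/161)*(679 + 2093)) = -233000/(-264417 + (1/1568)*(1/161)*2772) = -233000/(-264417 + 99/9016) = -233000/(-2383983573/9016) = -233000*(-9016/2383983573) = 2100728000/2383983573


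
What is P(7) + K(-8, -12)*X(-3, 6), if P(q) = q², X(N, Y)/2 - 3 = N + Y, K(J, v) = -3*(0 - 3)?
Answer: 157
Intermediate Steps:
K(J, v) = 9 (K(J, v) = -3*(-3) = 9)
X(N, Y) = 6 + 2*N + 2*Y (X(N, Y) = 6 + 2*(N + Y) = 6 + (2*N + 2*Y) = 6 + 2*N + 2*Y)
P(7) + K(-8, -12)*X(-3, 6) = 7² + 9*(6 + 2*(-3) + 2*6) = 49 + 9*(6 - 6 + 12) = 49 + 9*12 = 49 + 108 = 157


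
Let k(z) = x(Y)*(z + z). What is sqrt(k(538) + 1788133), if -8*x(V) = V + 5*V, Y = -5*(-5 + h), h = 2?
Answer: 2*sqrt(444007) ≈ 1332.7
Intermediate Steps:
Y = 15 (Y = -5*(-5 + 2) = -5*(-3) = 15)
x(V) = -3*V/4 (x(V) = -(V + 5*V)/8 = -3*V/4)
k(z) = -45*z/2 (k(z) = (-3/4*15)*(z + z) = -45*z/2)
sqrt(k(538) + 1788133) = sqrt(-45/2*538 + 1788133) = sqrt(-12105 + 1788133) = sqrt(1776028) = 2*sqrt(444007)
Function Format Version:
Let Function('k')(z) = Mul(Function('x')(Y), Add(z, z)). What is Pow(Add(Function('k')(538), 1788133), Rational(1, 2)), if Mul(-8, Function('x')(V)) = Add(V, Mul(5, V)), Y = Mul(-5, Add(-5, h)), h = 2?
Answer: Mul(2, Pow(444007, Rational(1, 2))) ≈ 1332.7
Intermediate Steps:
Y = 15 (Y = Mul(-5, Add(-5, 2)) = Mul(-5, -3) = 15)
Function('x')(V) = Mul(Rational(-3, 4), V) (Function('x')(V) = Mul(Rational(-1, 8), Add(V, Mul(5, V))) = Mul(Rational(-1, 8), Mul(6, V)) = Mul(Rational(-3, 4), V))
Function('k')(z) = Mul(Rational(-45, 2), z) (Function('k')(z) = Mul(Mul(Rational(-3, 4), 15), Add(z, z)) = Mul(Rational(-45, 4), Mul(2, z)) = Mul(Rational(-45, 2), z))
Pow(Add(Function('k')(538), 1788133), Rational(1, 2)) = Pow(Add(Mul(Rational(-45, 2), 538), 1788133), Rational(1, 2)) = Pow(Add(-12105, 1788133), Rational(1, 2)) = Pow(1776028, Rational(1, 2)) = Mul(2, Pow(444007, Rational(1, 2)))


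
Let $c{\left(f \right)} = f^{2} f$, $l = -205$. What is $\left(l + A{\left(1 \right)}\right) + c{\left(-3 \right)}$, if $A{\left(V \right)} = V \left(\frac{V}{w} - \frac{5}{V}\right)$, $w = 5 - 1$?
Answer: $- \frac{947}{4} \approx -236.75$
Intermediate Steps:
$w = 4$
$c{\left(f \right)} = f^{3}$
$A{\left(V \right)} = V \left(- \frac{5}{V} + \frac{V}{4}\right)$ ($A{\left(V \right)} = V \left(\frac{V}{4} - \frac{5}{V}\right) = V \left(- \frac{5}{V} + \frac{V}{4}\right)$)
$\left(l + A{\left(1 \right)}\right) + c{\left(-3 \right)} = \left(-205 - \left(5 - \frac{1^{2}}{4}\right)\right) + \left(-3\right)^{3} = \left(-205 + \left(-5 + \frac{1}{4} \cdot 1\right)\right) - 27 = \left(-205 + \left(-5 + \frac{1}{4}\right)\right) - 27 = \left(-205 - \frac{19}{4}\right) - 27 = - \frac{839}{4} - 27 = - \frac{947}{4}$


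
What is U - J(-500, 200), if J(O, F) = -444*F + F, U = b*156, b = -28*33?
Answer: -55544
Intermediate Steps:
b = -924 (b = -1*924 = -924)
U = -144144 (U = -924*156 = -144144)
J(O, F) = -443*F
U - J(-500, 200) = -144144 - (-443)*200 = -144144 - 1*(-88600) = -144144 + 88600 = -55544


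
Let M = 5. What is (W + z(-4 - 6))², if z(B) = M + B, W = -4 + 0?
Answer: 81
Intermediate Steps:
W = -4
z(B) = 5 + B
(W + z(-4 - 6))² = (-4 + (5 + (-4 - 6)))² = (-4 + (5 - 10))² = (-4 - 5)² = (-9)² = 81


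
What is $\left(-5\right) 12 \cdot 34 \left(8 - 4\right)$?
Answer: $-8160$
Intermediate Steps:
$\left(-5\right) 12 \cdot 34 \left(8 - 4\right) = \left(-60\right) 34 \cdot 4 = \left(-2040\right) 4 = -8160$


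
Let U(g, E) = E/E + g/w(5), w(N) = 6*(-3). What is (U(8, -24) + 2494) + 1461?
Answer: 35600/9 ≈ 3955.6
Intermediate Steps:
w(N) = -18
U(g, E) = 1 - g/18 (U(g, E) = E/E + g/(-18) = 1 + g*(-1/18) = 1 - g/18)
(U(8, -24) + 2494) + 1461 = ((1 - 1/18*8) + 2494) + 1461 = ((1 - 4/9) + 2494) + 1461 = (5/9 + 2494) + 1461 = 22451/9 + 1461 = 35600/9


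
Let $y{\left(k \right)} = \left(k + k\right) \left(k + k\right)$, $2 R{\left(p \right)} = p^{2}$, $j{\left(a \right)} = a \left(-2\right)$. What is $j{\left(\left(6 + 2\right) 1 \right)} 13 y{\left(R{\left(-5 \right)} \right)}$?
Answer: $-130000$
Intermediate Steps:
$j{\left(a \right)} = - 2 a$
$R{\left(p \right)} = \frac{p^{2}}{2}$
$y{\left(k \right)} = 4 k^{2}$ ($y{\left(k \right)} = 2 k 2 k = 4 k^{2}$)
$j{\left(\left(6 + 2\right) 1 \right)} 13 y{\left(R{\left(-5 \right)} \right)} = - 2 \left(6 + 2\right) 1 \cdot 13 \cdot 4 \left(\frac{\left(-5\right)^{2}}{2}\right)^{2} = - 2 \cdot 8 \cdot 1 \cdot 13 \cdot 4 \left(\frac{1}{2} \cdot 25\right)^{2} = \left(-2\right) 8 \cdot 13 \cdot 4 \left(\frac{25}{2}\right)^{2} = \left(-16\right) 13 \cdot 4 \cdot \frac{625}{4} = \left(-208\right) 625 = -130000$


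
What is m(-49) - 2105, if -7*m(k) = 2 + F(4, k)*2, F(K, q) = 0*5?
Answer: -14737/7 ≈ -2105.3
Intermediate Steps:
F(K, q) = 0
m(k) = -2/7 (m(k) = -(2 + 0*2)/7 = -(2 + 0)/7 = -⅐*2 = -2/7)
m(-49) - 2105 = -2/7 - 2105 = -14737/7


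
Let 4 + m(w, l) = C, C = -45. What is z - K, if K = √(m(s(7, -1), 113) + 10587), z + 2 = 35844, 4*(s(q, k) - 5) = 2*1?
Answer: 35842 - √10538 ≈ 35739.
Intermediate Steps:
s(q, k) = 11/2 (s(q, k) = 5 + (2*1)/4 = 5 + (¼)*2 = 5 + ½ = 11/2)
z = 35842 (z = -2 + 35844 = 35842)
m(w, l) = -49 (m(w, l) = -4 - 45 = -49)
K = √10538 (K = √(-49 + 10587) = √10538 ≈ 102.65)
z - K = 35842 - √10538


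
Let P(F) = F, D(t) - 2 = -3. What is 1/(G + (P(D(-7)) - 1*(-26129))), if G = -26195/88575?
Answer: 17715/462852281 ≈ 3.8274e-5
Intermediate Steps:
D(t) = -1 (D(t) = 2 - 3 = -1)
G = -5239/17715 (G = -26195*1/88575 = -5239/17715 ≈ -0.29574)
1/(G + (P(D(-7)) - 1*(-26129))) = 1/(-5239/17715 + (-1 - 1*(-26129))) = 1/(-5239/17715 + (-1 + 26129)) = 1/(-5239/17715 + 26128) = 1/(462852281/17715) = 17715/462852281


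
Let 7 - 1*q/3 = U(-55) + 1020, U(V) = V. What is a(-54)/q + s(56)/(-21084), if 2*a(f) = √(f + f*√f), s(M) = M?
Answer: -2/753 - √(-6 - 18*I*√6)/1916 ≈ -0.0049459 + 0.0026225*I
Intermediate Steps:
q = -2874 (q = 21 - 3*(-55 + 1020) = 21 - 3*965 = 21 - 2895 = -2874)
a(f) = √(f + f^(3/2))/2 (a(f) = √(f + f*√f)/2 = √(f + f^(3/2))/2)
a(-54)/q + s(56)/(-21084) = (√(-54 + (-54)^(3/2))/2)/(-2874) + 56/(-21084) = (√(-54 - 162*I*√6)/2)*(-1/2874) + 56*(-1/21084) = -√(-54 - 162*I*√6)/5748 - 2/753 = -2/753 - √(-54 - 162*I*√6)/5748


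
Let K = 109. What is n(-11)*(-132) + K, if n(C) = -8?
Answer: 1165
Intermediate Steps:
n(-11)*(-132) + K = -8*(-132) + 109 = 1056 + 109 = 1165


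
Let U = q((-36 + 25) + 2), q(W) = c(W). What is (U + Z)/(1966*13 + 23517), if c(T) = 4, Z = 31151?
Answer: 6231/9815 ≈ 0.63484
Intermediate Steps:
q(W) = 4
U = 4
(U + Z)/(1966*13 + 23517) = (4 + 31151)/(1966*13 + 23517) = 31155/(25558 + 23517) = 31155/49075 = 31155*(1/49075) = 6231/9815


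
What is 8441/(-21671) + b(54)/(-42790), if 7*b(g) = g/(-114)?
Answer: -48038126831/123331177970 ≈ -0.38950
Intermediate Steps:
b(g) = -g/798 (b(g) = (g/(-114))/7 = (g*(-1/114))/7 = (-g/114)/7 = -g/798)
8441/(-21671) + b(54)/(-42790) = 8441/(-21671) - 1/798*54/(-42790) = 8441*(-1/21671) - 9/133*(-1/42790) = -8441/21671 + 9/5691070 = -48038126831/123331177970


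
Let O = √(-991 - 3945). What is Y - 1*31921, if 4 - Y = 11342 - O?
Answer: -43259 + 2*I*√1234 ≈ -43259.0 + 70.257*I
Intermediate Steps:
O = 2*I*√1234 (O = √(-4936) = 2*I*√1234 ≈ 70.257*I)
Y = -11338 + 2*I*√1234 (Y = 4 - (11342 - 2*I*√1234) = 4 + (-11342 + 2*I*√1234) = -11338 + 2*I*√1234 ≈ -11338.0 + 70.257*I)
Y - 1*31921 = (-11338 + 2*I*√1234) - 1*31921 = (-11338 + 2*I*√1234) - 31921 = -43259 + 2*I*√1234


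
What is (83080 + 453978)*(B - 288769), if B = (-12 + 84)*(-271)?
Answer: -165564777298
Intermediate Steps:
B = -19512 (B = 72*(-271) = -19512)
(83080 + 453978)*(B - 288769) = (83080 + 453978)*(-19512 - 288769) = 537058*(-308281) = -165564777298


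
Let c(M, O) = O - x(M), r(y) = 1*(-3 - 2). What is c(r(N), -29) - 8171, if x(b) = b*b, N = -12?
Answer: -8225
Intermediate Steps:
x(b) = b**2
r(y) = -5 (r(y) = 1*(-5) = -5)
c(M, O) = O - M**2
c(r(N), -29) - 8171 = (-29 - 1*(-5)**2) - 8171 = (-29 - 1*25) - 8171 = (-29 - 25) - 8171 = -54 - 8171 = -8225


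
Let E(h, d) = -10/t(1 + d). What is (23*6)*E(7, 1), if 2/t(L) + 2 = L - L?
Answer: 1380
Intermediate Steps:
t(L) = -1 (t(L) = 2/(-2 + (L - L)) = 2/(-2 + 0) = 2/(-2) = 2*(-½) = -1)
E(h, d) = 10 (E(h, d) = -10/(-1) = -10*(-1) = 10)
(23*6)*E(7, 1) = (23*6)*10 = 138*10 = 1380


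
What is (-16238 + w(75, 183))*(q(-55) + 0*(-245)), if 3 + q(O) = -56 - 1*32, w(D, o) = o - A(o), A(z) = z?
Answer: 1477658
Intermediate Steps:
w(D, o) = 0 (w(D, o) = o - o = 0)
q(O) = -91 (q(O) = -3 + (-56 - 1*32) = -3 + (-56 - 32) = -3 - 88 = -91)
(-16238 + w(75, 183))*(q(-55) + 0*(-245)) = (-16238 + 0)*(-91 + 0*(-245)) = -16238*(-91 + 0) = -16238*(-91) = 1477658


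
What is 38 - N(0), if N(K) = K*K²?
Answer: 38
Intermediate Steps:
N(K) = K³
38 - N(0) = 38 - 1*0³ = 38 - 1*0 = 38 + 0 = 38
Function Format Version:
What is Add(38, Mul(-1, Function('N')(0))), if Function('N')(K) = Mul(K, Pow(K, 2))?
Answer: 38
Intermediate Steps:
Function('N')(K) = Pow(K, 3)
Add(38, Mul(-1, Function('N')(0))) = Add(38, Mul(-1, Pow(0, 3))) = Add(38, Mul(-1, 0)) = Add(38, 0) = 38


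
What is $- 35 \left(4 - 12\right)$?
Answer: $280$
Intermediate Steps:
$- 35 \left(4 - 12\right) = \left(-35\right) \left(-8\right) = 280$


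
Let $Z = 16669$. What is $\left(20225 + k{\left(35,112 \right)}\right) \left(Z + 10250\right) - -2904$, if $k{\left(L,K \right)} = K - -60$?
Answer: $549069747$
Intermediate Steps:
$k{\left(L,K \right)} = 60 + K$ ($k{\left(L,K \right)} = K + 60 = 60 + K$)
$\left(20225 + k{\left(35,112 \right)}\right) \left(Z + 10250\right) - -2904 = \left(20225 + \left(60 + 112\right)\right) \left(16669 + 10250\right) - -2904 = \left(20225 + 172\right) 26919 + 2904 = 20397 \cdot 26919 + 2904 = 549066843 + 2904 = 549069747$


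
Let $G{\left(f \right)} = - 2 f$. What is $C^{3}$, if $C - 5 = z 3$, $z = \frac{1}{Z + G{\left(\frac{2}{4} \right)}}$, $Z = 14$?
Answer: $\frac{314432}{2197} \approx 143.12$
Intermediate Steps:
$z = \frac{1}{13}$ ($z = \frac{1}{14 - 2 \cdot \frac{2}{4}} = \frac{1}{14 - 2 \cdot 2 \cdot \frac{1}{4}} = \frac{1}{14 - 1} = \frac{1}{13} \approx 0.076923$)
$C = \frac{68}{13}$ ($C = 5 + \frac{1}{13} \cdot 3 = 5 + \frac{3}{13} = \frac{68}{13} \approx 5.2308$)
$C^{3} = \left(\frac{68}{13}\right)^{3} = \frac{314432}{2197}$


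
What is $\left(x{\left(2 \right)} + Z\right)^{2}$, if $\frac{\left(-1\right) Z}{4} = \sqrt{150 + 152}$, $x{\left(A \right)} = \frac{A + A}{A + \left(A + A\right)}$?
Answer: $\frac{43492}{9} - \frac{16 \sqrt{302}}{3} \approx 4739.8$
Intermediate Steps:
$x{\left(A \right)} = \frac{2}{3}$ ($x{\left(A \right)} = \frac{2 A}{A + 2 A} = \frac{2 A}{3 A} = 2 A \frac{1}{3 A} = \frac{2}{3}$)
$Z = - 4 \sqrt{302}$ ($Z = - 4 \sqrt{150 + 152} = - 4 \sqrt{302} \approx -69.513$)
$\left(x{\left(2 \right)} + Z\right)^{2} = \left(\frac{2}{3} - 4 \sqrt{302}\right)^{2}$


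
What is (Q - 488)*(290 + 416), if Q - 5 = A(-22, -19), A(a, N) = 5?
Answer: -337468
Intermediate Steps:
Q = 10 (Q = 5 + 5 = 10)
(Q - 488)*(290 + 416) = (10 - 488)*(290 + 416) = -478*706 = -337468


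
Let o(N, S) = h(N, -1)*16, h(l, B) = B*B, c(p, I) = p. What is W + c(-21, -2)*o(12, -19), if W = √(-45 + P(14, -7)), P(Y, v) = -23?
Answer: -336 + 2*I*√17 ≈ -336.0 + 8.2462*I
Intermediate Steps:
h(l, B) = B²
o(N, S) = 16 (o(N, S) = (-1)²*16 = 1*16 = 16)
W = 2*I*√17 (W = √(-45 - 23) = √(-68) = 2*I*√17 ≈ 8.2462*I)
W + c(-21, -2)*o(12, -19) = 2*I*√17 - 21*16 = 2*I*√17 - 336 = -336 + 2*I*√17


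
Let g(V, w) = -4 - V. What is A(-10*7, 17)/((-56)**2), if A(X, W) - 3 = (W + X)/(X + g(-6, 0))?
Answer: 257/213248 ≈ 0.0012052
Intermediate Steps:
A(X, W) = 3 + (W + X)/(2 + X) (A(X, W) = 3 + (W + X)/(X + (-4 - 1*(-6))) = 3 + (W + X)/(X + (-4 + 6)) = 3 + (W + X)/(X + 2) = 3 + (W + X)/(2 + X))
A(-10*7, 17)/((-56)**2) = ((6 + 17 + 4*(-10*7))/(2 - 10*7))/((-56)**2) = ((6 + 17 + 4*(-70))/(2 - 70))/3136 = ((6 + 17 - 280)/(-68))*(1/3136) = -1/68*(-257)*(1/3136) = (257/68)*(1/3136) = 257/213248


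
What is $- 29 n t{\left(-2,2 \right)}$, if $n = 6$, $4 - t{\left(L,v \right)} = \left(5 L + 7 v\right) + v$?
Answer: $348$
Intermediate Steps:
$t{\left(L,v \right)} = 4 - 8 v - 5 L$ ($t{\left(L,v \right)} = 4 - \left(\left(5 L + 7 v\right) + v\right) = 4 - \left(5 L + 8 v\right) = 4 - 8 v - 5 L$)
$- 29 n t{\left(-2,2 \right)} = \left(-29\right) 6 \left(4 - 16 - -10\right) = - 174 \left(4 - 16 + 10\right) = \left(-174\right) \left(-2\right) = 348$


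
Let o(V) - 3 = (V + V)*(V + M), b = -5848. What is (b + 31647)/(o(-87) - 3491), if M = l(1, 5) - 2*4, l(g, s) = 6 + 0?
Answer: 25799/11998 ≈ 2.1503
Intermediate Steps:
l(g, s) = 6
M = -2 (M = 6 - 2*4 = 6 - 8 = -2)
o(V) = 3 + 2*V*(-2 + V) (o(V) = 3 + (V + V)*(V - 2) = 3 + (2*V)*(-2 + V) = 3 + 2*V*(-2 + V))
(b + 31647)/(o(-87) - 3491) = (-5848 + 31647)/((3 - 4*(-87) + 2*(-87)²) - 3491) = 25799/((3 + 348 + 2*7569) - 3491) = 25799/((3 + 348 + 15138) - 3491) = 25799/(15489 - 3491) = 25799/11998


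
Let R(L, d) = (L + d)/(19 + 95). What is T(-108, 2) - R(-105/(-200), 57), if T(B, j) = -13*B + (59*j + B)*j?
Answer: 2163713/1520 ≈ 1423.5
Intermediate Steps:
R(L, d) = L/114 + d/114 (R(L, d) = (L + d)/114 = (L + d)*(1/114) = L/114 + d/114)
T(B, j) = -13*B + j*(B + 59*j) (T(B, j) = -13*B + (B + 59*j)*j = -13*B + j*(B + 59*j))
T(-108, 2) - R(-105/(-200), 57) = (-13*(-108) + 59*2**2 - 108*2) - ((-105/(-200))/114 + (1/114)*57) = (1404 + 59*4 - 216) - ((-105*(-1/200))/114 + 1/2) = (1404 + 236 - 216) - ((1/114)*(21/40) + 1/2) = 1424 - (7/1520 + 1/2) = 1424 - 1*767/1520 = 1424 - 767/1520 = 2163713/1520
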